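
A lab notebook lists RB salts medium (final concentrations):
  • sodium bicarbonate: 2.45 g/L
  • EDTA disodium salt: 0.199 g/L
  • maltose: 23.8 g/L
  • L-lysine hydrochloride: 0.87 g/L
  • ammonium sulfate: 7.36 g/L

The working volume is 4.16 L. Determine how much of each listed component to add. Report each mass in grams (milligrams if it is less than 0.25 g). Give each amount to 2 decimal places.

sodium bicarbonate 10.19 g; EDTA disodium salt 0.83 g; maltose 99.01 g; L-lysine hydrochloride 3.62 g; ammonium sulfate 30.62 g

Scale factor relative to 1 L: 4.16.
sodium bicarbonate: 2.45 g/L × 4.16 L = 10.19 g
EDTA disodium salt: 0.199 g/L × 4.16 L = 0.83 g
maltose: 23.8 g/L × 4.16 L = 99.01 g
L-lysine hydrochloride: 0.87 g/L × 4.16 L = 3.62 g
ammonium sulfate: 7.36 g/L × 4.16 L = 30.62 g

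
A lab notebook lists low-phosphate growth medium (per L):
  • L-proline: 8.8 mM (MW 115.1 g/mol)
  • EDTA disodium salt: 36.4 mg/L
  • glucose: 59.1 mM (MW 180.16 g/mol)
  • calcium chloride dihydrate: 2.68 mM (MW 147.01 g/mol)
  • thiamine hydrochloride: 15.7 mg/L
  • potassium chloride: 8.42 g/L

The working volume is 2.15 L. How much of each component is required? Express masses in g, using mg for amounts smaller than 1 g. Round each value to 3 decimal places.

Scale factor relative to 1 L: 2.15.
L-proline: 8.8 mmol/L × 115.1 g/mol × 2.15 L ÷ 1000 = 2.178 g
EDTA disodium salt: 36.4 mg/L × 2.15 L = 78.260 mg
glucose: 59.1 mmol/L × 180.16 g/mol × 2.15 L ÷ 1000 = 22.892 g
calcium chloride dihydrate: 2.68 mmol/L × 147.01 mg/mmol × 2.15 L = 847.072 mg
thiamine hydrochloride: 15.7 mg/L × 2.15 L = 33.755 mg
potassium chloride: 8.42 g/L × 2.15 L = 18.103 g

L-proline 2.178 g; EDTA disodium salt 78.260 mg; glucose 22.892 g; calcium chloride dihydrate 847.072 mg; thiamine hydrochloride 33.755 mg; potassium chloride 18.103 g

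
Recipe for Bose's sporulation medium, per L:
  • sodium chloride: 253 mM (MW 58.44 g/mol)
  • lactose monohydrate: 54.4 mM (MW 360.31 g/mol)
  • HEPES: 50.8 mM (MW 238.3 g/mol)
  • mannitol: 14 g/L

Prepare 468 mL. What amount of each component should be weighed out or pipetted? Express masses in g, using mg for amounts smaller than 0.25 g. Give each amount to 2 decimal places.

Scale factor relative to 1 L: 0.468.
sodium chloride: 253 mmol/L × 58.44 g/mol × 0.468 L ÷ 1000 = 6.92 g
lactose monohydrate: 54.4 mmol/L × 360.31 g/mol × 0.468 L ÷ 1000 = 9.17 g
HEPES: 50.8 mmol/L × 238.3 g/mol × 0.468 L ÷ 1000 = 5.67 g
mannitol: 14 g/L × 0.468 L = 6.55 g

sodium chloride 6.92 g; lactose monohydrate 9.17 g; HEPES 5.67 g; mannitol 6.55 g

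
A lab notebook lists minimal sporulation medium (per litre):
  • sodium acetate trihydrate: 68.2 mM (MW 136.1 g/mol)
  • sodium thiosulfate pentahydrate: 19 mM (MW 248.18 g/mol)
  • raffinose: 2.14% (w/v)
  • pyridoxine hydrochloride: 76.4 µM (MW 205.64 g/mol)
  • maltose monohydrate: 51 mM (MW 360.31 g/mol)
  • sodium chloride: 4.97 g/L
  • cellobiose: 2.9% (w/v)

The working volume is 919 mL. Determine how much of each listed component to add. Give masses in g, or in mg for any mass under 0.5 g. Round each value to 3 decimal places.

sodium acetate trihydrate 8.530 g; sodium thiosulfate pentahydrate 4.333 g; raffinose 19.667 g; pyridoxine hydrochloride 14.438 mg; maltose monohydrate 16.887 g; sodium chloride 4.567 g; cellobiose 26.651 g

Target volume = 919 mL = 0.919 L.
sodium acetate trihydrate: 68.2 mmol/L × 136.1 g/mol × 0.919 L ÷ 1000 = 8.530 g
sodium thiosulfate pentahydrate: 19 mmol/L × 248.18 g/mol × 0.919 L ÷ 1000 = 4.333 g
raffinose: 2.14 g per 100 mL × 919 mL ÷ 100 = 19.667 g
pyridoxine hydrochloride: 76.4 µmol/L × 205.64 g/mol × 0.919 L ÷ 1000 = 14.438 mg
maltose monohydrate: 51 mmol/L × 360.31 g/mol × 0.919 L ÷ 1000 = 16.887 g
sodium chloride: 4.97 g/L × 0.919 L = 4.567 g
cellobiose: 2.9 g per 100 mL × 919 mL ÷ 100 = 26.651 g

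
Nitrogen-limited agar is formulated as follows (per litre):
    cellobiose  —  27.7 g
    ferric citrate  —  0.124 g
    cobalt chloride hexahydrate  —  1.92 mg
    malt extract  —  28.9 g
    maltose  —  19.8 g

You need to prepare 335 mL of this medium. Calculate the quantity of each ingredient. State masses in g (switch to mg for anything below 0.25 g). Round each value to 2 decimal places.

Scale factor = 335 mL / 1000 mL = 0.335.
cellobiose: 27.7 g × (335 mL / 1000 mL) = 9.28 g
ferric citrate: 0.124 g × (335 mL / 1000 mL) = 0.04154 g = 41.54 mg
cobalt chloride hexahydrate: 1.92 mg × (335 mL / 1000 mL) = 0.64 mg
malt extract: 28.9 g × (335 mL / 1000 mL) = 9.68 g
maltose: 19.8 g × (335 mL / 1000 mL) = 6.63 g

cellobiose 9.28 g; ferric citrate 41.54 mg; cobalt chloride hexahydrate 0.64 mg; malt extract 9.68 g; maltose 6.63 g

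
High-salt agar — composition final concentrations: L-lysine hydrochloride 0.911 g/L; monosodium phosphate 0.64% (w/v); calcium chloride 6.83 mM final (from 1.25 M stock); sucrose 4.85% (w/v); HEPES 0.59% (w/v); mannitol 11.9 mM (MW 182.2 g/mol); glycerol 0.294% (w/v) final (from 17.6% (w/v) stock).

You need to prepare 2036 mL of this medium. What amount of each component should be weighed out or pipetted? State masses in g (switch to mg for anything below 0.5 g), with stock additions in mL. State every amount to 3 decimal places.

Target volume = 2036 mL = 2.036 L.
L-lysine hydrochloride: 0.911 g/L × 2.036 L = 1.855 g
monosodium phosphate: 0.64% w/v = 6.4 g/L → 6.4 × 2.036 L = 13.030 g
calcium chloride: C1V1 = C2V2 → 6.83 mM × 2036 mL ÷ 1250 mM = 11.125 mL
sucrose: 4.85% w/v = 48.5 g/L → 48.5 × 2.036 L = 98.746 g
HEPES: 0.59 g per 100 mL × 2036 mL ÷ 100 = 12.012 g
mannitol: 11.9 mmol/L × 182.2 g/mol × 2.036 L ÷ 1000 = 4.414 g
glycerol: C1V1 = C2V2 → 0.294% ÷ 17.6% × 2036 mL = 34.010 mL

L-lysine hydrochloride 1.855 g; monosodium phosphate 13.030 g; calcium chloride 11.125 mL; sucrose 98.746 g; HEPES 12.012 g; mannitol 4.414 g; glycerol 34.010 mL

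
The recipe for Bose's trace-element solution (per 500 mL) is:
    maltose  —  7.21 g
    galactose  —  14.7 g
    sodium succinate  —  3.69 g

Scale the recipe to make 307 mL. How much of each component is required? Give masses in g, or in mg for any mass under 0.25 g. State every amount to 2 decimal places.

Ratio of target to recipe volume: 307 / 500 = 0.614.
maltose: 7.21 g × (307 mL / 500 mL) = 4.43 g
galactose: 14.7 g × (307 mL / 500 mL) = 9.03 g
sodium succinate: 3.69 g × (307 mL / 500 mL) = 2.27 g

maltose 4.43 g; galactose 9.03 g; sodium succinate 2.27 g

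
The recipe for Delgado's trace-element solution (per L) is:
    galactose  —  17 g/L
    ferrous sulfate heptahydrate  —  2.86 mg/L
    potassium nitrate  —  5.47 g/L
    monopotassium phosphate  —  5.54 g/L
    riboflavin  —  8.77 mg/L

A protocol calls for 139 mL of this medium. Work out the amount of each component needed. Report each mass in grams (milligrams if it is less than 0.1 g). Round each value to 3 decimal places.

galactose 2.363 g; ferrous sulfate heptahydrate 0.398 mg; potassium nitrate 0.760 g; monopotassium phosphate 0.770 g; riboflavin 1.219 mg

Target volume = 139 mL = 0.139 L.
galactose: 17 g/L × 0.139 L = 2.363 g
ferrous sulfate heptahydrate: 2.86 mg/L × 0.139 L = 0.398 mg
potassium nitrate: 5.47 g/L × 0.139 L = 0.760 g
monopotassium phosphate: 5.54 g/L × 0.139 L = 0.770 g
riboflavin: 8.77 mg/L × 0.139 L = 1.219 mg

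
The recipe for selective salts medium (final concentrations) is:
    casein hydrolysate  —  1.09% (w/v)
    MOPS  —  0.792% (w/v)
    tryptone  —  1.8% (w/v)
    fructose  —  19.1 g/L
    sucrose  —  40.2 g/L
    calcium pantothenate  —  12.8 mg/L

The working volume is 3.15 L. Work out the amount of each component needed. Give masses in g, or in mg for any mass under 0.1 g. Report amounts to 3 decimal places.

casein hydrolysate 34.335 g; MOPS 24.948 g; tryptone 56.700 g; fructose 60.165 g; sucrose 126.630 g; calcium pantothenate 40.320 mg

Working volume: 3.15 L.
casein hydrolysate: 1.09% w/v = 10.9 g/L → 10.9 × 3.15 L = 34.335 g
MOPS: 0.792 g per 100 mL × 3150 mL ÷ 100 = 24.948 g
tryptone: 1.8% w/v = 18 g/L → 18 × 3.15 L = 56.700 g
fructose: 19.1 g/L × 3.15 L = 60.165 g
sucrose: 40.2 g/L × 3.15 L = 126.630 g
calcium pantothenate: 12.8 mg/L × 3.15 L = 40.320 mg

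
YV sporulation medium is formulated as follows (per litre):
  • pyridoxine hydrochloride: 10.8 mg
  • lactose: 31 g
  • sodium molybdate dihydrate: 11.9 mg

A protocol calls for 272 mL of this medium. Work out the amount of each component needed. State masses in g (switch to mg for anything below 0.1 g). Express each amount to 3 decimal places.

pyridoxine hydrochloride 2.938 mg; lactose 8.432 g; sodium molybdate dihydrate 3.237 mg

Scale factor = 272 mL / 1000 mL = 0.272.
pyridoxine hydrochloride: 10.8 mg × (272 mL / 1000 mL) = 2.938 mg
lactose: 31 g × (272 mL / 1000 mL) = 8.432 g
sodium molybdate dihydrate: 11.9 mg × (272 mL / 1000 mL) = 3.237 mg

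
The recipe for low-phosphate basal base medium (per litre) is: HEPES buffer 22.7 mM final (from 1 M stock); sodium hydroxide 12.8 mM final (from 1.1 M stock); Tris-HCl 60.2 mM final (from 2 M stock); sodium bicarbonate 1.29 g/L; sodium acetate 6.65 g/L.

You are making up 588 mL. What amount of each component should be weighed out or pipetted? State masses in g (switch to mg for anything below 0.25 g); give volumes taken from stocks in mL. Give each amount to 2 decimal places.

Target volume = 588 mL = 0.588 L.
HEPES buffer: C1V1 = C2V2 → 22.7 mM × 588 mL ÷ 1000 mM = 13.35 mL
sodium hydroxide: V = C2·V2/C1 = 12.8 mM × 588 mL ÷ 1100 mM = 6.84 mL
Tris-HCl: C1V1 = C2V2 → 60.2 mM × 588 mL ÷ 2000 mM = 17.70 mL
sodium bicarbonate: 1.29 g/L × 0.588 L = 0.76 g
sodium acetate: 6.65 g/L × 0.588 L = 3.91 g

HEPES buffer 13.35 mL; sodium hydroxide 6.84 mL; Tris-HCl 17.70 mL; sodium bicarbonate 0.76 g; sodium acetate 3.91 g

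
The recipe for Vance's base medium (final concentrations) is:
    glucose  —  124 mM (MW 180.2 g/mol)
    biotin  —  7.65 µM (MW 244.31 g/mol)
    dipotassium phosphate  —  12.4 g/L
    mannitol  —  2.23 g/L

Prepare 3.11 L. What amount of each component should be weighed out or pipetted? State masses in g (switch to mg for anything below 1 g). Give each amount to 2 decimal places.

glucose 69.49 g; biotin 5.81 mg; dipotassium phosphate 38.56 g; mannitol 6.94 g

Scale factor relative to 1 L: 3.11.
glucose: 124 mmol/L × 180.2 g/mol × 3.11 L ÷ 1000 = 69.49 g
biotin: 7.65 µmol/L × 244.31 g/mol × 3.11 L ÷ 1000 = 5.81 mg
dipotassium phosphate: 12.4 g/L × 3.11 L = 38.56 g
mannitol: 2.23 g/L × 3.11 L = 6.94 g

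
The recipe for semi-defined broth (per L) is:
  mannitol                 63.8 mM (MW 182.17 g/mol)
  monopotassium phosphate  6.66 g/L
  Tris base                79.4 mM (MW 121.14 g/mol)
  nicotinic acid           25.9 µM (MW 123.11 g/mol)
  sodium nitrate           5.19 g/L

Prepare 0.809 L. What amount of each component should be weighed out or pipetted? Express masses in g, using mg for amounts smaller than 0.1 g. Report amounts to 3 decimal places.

mannitol 9.403 g; monopotassium phosphate 5.388 g; Tris base 7.781 g; nicotinic acid 2.580 mg; sodium nitrate 4.199 g

Scale factor relative to 1 L: 0.809.
mannitol: 63.8 mmol/L × 182.17 g/mol × 0.809 L ÷ 1000 = 9.403 g
monopotassium phosphate: 6.66 g/L × 0.809 L = 5.388 g
Tris base: 79.4 mmol/L × 121.14 g/mol × 0.809 L ÷ 1000 = 7.781 g
nicotinic acid: 25.9 µmol/L × 123.11 g/mol × 0.809 L ÷ 1000 = 2.580 mg
sodium nitrate: 5.19 g/L × 0.809 L = 4.199 g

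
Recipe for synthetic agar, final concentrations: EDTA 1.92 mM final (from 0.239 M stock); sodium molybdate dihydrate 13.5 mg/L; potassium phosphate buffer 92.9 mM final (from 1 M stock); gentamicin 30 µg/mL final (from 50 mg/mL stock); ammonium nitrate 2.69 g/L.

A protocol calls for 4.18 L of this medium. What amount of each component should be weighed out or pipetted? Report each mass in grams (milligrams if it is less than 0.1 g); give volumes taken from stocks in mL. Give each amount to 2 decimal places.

EDTA 33.58 mL; sodium molybdate dihydrate 56.43 mg; potassium phosphate buffer 388.32 mL; gentamicin 2.51 mL; ammonium nitrate 11.24 g

Scale factor relative to 1 L: 4.18.
EDTA: dilute stock: 1.92 mM × 4180 mL ÷ 239 mM = 33.58 mL
sodium molybdate dihydrate: 13.5 mg/L × 4.18 L = 56.43 mg
potassium phosphate buffer: V = C2·V2/C1 = 92.9 mM × 4180 mL ÷ 1000 mM = 388.32 mL
gentamicin: C1V1 = C2V2 → 30 µg/mL × 4180 mL ÷ 50000 µg/mL = 2.51 mL
ammonium nitrate: 2.69 g/L × 4.18 L = 11.24 g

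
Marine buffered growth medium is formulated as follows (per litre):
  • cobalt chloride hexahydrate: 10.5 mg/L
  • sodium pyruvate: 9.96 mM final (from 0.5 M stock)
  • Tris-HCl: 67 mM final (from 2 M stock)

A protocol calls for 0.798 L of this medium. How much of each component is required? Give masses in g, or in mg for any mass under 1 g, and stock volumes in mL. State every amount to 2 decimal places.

cobalt chloride hexahydrate 8.38 mg; sodium pyruvate 15.90 mL; Tris-HCl 26.73 mL

Scale factor relative to 1 L: 0.798.
cobalt chloride hexahydrate: 10.5 mg/L × 0.798 L = 8.38 mg
sodium pyruvate: C1V1 = C2V2 → 9.96 mM × 798 mL ÷ 500 mM = 15.90 mL
Tris-HCl: dilute stock: 67 mM × 798 mL ÷ 2000 mM = 26.73 mL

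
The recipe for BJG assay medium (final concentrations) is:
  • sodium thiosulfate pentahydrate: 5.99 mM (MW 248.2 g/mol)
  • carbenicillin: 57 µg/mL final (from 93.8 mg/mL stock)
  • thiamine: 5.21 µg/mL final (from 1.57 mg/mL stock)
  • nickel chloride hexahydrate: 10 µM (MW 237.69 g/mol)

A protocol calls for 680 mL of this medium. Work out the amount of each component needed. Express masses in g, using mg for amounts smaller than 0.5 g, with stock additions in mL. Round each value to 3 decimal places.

Working volume: 680 mL = 0.68 L.
sodium thiosulfate pentahydrate: 5.99 mmol/L × 248.2 g/mol × 0.68 L ÷ 1000 = 1.011 g
carbenicillin: V = C2·V2/C1 = 57 µg/mL × 680 mL ÷ 93800 µg/mL = 0.413 mL
thiamine: C1V1 = C2V2 → 5.21 µg/mL × 680 mL ÷ 1570 µg/mL = 2.257 mL
nickel chloride hexahydrate: 10 µmol/L × 237.69 g/mol × 0.68 L ÷ 1000 = 1.616 mg

sodium thiosulfate pentahydrate 1.011 g; carbenicillin 0.413 mL; thiamine 2.257 mL; nickel chloride hexahydrate 1.616 mg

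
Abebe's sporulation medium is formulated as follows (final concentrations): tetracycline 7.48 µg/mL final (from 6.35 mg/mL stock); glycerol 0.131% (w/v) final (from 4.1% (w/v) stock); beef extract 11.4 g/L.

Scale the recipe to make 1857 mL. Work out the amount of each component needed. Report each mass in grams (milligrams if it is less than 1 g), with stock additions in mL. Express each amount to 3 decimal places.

tetracycline 2.187 mL; glycerol 59.333 mL; beef extract 21.170 g

Working volume: 1857 mL = 1.857 L.
tetracycline: dilute stock: 7.48 µg/mL × 1857 mL ÷ 6350 µg/mL = 2.187 mL
glycerol: dilute stock: 0.131% ÷ 4.1% × 1857 mL = 59.333 mL
beef extract: 11.4 g/L × 1.857 L = 21.170 g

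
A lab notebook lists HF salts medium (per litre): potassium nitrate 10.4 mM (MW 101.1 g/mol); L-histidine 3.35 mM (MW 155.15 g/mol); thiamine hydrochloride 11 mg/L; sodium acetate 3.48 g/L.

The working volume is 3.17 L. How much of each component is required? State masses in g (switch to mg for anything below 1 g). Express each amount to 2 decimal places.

potassium nitrate 3.33 g; L-histidine 1.65 g; thiamine hydrochloride 34.87 mg; sodium acetate 11.03 g

Working volume: 3.17 L.
potassium nitrate: 10.4 mmol/L × 101.1 g/mol × 3.17 L ÷ 1000 = 3.33 g
L-histidine: 3.35 mmol/L × 155.15 g/mol × 3.17 L ÷ 1000 = 1.65 g
thiamine hydrochloride: 11 mg/L × 3.17 L = 34.87 mg
sodium acetate: 3.48 g/L × 3.17 L = 11.03 g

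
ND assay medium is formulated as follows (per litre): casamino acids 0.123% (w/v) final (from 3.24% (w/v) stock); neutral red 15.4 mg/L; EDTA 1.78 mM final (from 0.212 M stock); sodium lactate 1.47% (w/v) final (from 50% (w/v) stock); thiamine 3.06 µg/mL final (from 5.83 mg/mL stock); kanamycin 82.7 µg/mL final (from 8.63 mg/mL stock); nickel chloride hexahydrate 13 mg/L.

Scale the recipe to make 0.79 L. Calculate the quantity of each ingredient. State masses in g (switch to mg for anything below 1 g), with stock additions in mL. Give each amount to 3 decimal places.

Scale factor relative to 1 L: 0.79.
casamino acids: C1V1 = C2V2 → 0.123% ÷ 3.24% × 790 mL = 29.991 mL
neutral red: 15.4 mg/L × 0.79 L = 12.166 mg
EDTA: V = C2·V2/C1 = 1.78 mM × 790 mL ÷ 212 mM = 6.633 mL
sodium lactate: C1V1 = C2V2 → 1.47% ÷ 50% × 790 mL = 23.226 mL
thiamine: V = C2·V2/C1 = 3.06 µg/mL × 790 mL ÷ 5830 µg/mL = 0.415 mL
kanamycin: V = C2·V2/C1 = 82.7 µg/mL × 790 mL ÷ 8630 µg/mL = 7.570 mL
nickel chloride hexahydrate: 13 mg/L × 0.79 L = 10.270 mg

casamino acids 29.991 mL; neutral red 12.166 mg; EDTA 6.633 mL; sodium lactate 23.226 mL; thiamine 0.415 mL; kanamycin 7.570 mL; nickel chloride hexahydrate 10.270 mg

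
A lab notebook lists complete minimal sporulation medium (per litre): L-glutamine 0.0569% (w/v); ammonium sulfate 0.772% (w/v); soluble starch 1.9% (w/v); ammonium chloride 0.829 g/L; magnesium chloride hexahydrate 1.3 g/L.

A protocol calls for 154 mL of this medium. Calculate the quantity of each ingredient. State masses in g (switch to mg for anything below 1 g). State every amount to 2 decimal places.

L-glutamine 87.63 mg; ammonium sulfate 1.19 g; soluble starch 2.93 g; ammonium chloride 127.67 mg; magnesium chloride hexahydrate 200.20 mg

Target volume = 154 mL = 0.154 L.
L-glutamine: 0.0569% w/v = 0.569 g/L → 0.569 × 0.154 L = 0.087626 g = 87.63 mg
ammonium sulfate: 0.772 g per 100 mL × 154 mL ÷ 100 = 1.19 g
soluble starch: 1.9% w/v = 19 g/L → 19 × 0.154 L = 2.93 g
ammonium chloride: 0.829 g/L × 0.154 L = 0.127666 g = 127.67 mg
magnesium chloride hexahydrate: 1.3 g/L × 0.154 L = 0.2002 g = 200.20 mg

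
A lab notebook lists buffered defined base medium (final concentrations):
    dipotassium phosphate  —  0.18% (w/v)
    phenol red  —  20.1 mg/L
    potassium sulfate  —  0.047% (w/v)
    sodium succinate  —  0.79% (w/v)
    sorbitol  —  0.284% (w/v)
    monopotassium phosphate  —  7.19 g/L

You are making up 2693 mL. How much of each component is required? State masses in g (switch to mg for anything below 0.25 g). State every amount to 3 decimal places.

Scale factor relative to 1 L: 2.693.
dipotassium phosphate: 0.18% w/v = 1.8 g/L → 1.8 × 2.693 L = 4.847 g
phenol red: 20.1 mg/L × 2.693 L = 54.129 mg
potassium sulfate: 0.047 g per 100 mL × 2693 mL ÷ 100 = 1.266 g
sodium succinate: 0.79 g per 100 mL × 2693 mL ÷ 100 = 21.275 g
sorbitol: 0.284% w/v = 2.84 g/L → 2.84 × 2.693 L = 7.648 g
monopotassium phosphate: 7.19 g/L × 2.693 L = 19.363 g

dipotassium phosphate 4.847 g; phenol red 54.129 mg; potassium sulfate 1.266 g; sodium succinate 21.275 g; sorbitol 7.648 g; monopotassium phosphate 19.363 g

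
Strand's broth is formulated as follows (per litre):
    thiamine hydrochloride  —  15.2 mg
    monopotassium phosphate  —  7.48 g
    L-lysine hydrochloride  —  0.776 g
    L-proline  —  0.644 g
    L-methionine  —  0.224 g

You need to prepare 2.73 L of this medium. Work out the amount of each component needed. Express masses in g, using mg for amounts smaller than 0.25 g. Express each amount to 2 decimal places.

Scale factor = 2730 mL / 1000 mL = 2.73.
thiamine hydrochloride: 15.2 mg × (2730 mL / 1000 mL) = 41.50 mg
monopotassium phosphate: 7.48 g × (2730 mL / 1000 mL) = 20.42 g
L-lysine hydrochloride: 0.776 g × (2730 mL / 1000 mL) = 2.12 g
L-proline: 0.644 g × (2730 mL / 1000 mL) = 1.76 g
L-methionine: 0.224 g × (2730 mL / 1000 mL) = 0.61 g

thiamine hydrochloride 41.50 mg; monopotassium phosphate 20.42 g; L-lysine hydrochloride 2.12 g; L-proline 1.76 g; L-methionine 0.61 g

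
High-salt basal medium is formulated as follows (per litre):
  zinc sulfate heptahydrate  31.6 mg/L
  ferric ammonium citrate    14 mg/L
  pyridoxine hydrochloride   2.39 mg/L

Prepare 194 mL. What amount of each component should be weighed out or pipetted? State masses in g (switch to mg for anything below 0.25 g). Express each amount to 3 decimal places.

zinc sulfate heptahydrate 6.130 mg; ferric ammonium citrate 2.716 mg; pyridoxine hydrochloride 0.464 mg

Working volume: 194 mL = 0.194 L.
zinc sulfate heptahydrate: 31.6 mg/L × 0.194 L = 6.130 mg
ferric ammonium citrate: 14 mg/L × 0.194 L = 2.716 mg
pyridoxine hydrochloride: 2.39 mg/L × 0.194 L = 0.464 mg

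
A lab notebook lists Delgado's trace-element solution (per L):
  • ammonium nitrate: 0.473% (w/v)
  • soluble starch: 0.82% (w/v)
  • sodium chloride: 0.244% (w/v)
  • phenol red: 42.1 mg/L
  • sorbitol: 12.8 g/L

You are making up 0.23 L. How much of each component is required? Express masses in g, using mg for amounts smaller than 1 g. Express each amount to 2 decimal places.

Scale factor relative to 1 L: 0.23.
ammonium nitrate: 0.473% w/v = 4.73 g/L → 4.73 × 0.23 L = 1.09 g
soluble starch: 0.82 g per 100 mL × 230 mL ÷ 100 = 1.89 g
sodium chloride: 0.244% w/v = 2.44 g/L → 2.44 × 0.23 L = 0.5612 g = 561.20 mg
phenol red: 42.1 mg/L × 0.23 L = 9.68 mg
sorbitol: 12.8 g/L × 0.23 L = 2.94 g

ammonium nitrate 1.09 g; soluble starch 1.89 g; sodium chloride 561.20 mg; phenol red 9.68 mg; sorbitol 2.94 g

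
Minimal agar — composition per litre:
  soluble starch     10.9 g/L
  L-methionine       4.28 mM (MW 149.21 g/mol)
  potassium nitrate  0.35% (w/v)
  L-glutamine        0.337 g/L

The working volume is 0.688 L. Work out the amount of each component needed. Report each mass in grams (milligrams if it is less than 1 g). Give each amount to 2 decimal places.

Working volume: 0.688 L.
soluble starch: 10.9 g/L × 0.688 L = 7.50 g
L-methionine: 4.28 mmol/L × 149.21 mg/mmol × 0.688 L = 439.37 mg
potassium nitrate: 0.35 g per 100 mL × 688 mL ÷ 100 = 2.41 g
L-glutamine: 0.337 g/L × 0.688 L = 0.231856 g = 231.86 mg

soluble starch 7.50 g; L-methionine 439.37 mg; potassium nitrate 2.41 g; L-glutamine 231.86 mg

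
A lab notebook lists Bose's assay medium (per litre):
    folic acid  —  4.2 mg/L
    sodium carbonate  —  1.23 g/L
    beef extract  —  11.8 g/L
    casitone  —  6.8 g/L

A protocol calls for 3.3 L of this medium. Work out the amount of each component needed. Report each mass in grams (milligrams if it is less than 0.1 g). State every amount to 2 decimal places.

Scale factor relative to 1 L: 3.3.
folic acid: 4.2 mg/L × 3.3 L = 13.86 mg
sodium carbonate: 1.23 g/L × 3.3 L = 4.06 g
beef extract: 11.8 g/L × 3.3 L = 38.94 g
casitone: 6.8 g/L × 3.3 L = 22.44 g

folic acid 13.86 mg; sodium carbonate 4.06 g; beef extract 38.94 g; casitone 22.44 g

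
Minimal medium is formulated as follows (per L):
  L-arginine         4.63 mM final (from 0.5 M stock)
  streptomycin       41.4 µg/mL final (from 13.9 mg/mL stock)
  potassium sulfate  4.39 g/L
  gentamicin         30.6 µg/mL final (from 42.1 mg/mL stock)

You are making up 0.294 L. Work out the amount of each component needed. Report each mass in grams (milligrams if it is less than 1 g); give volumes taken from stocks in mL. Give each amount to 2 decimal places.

L-arginine 2.72 mL; streptomycin 0.88 mL; potassium sulfate 1.29 g; gentamicin 0.21 mL

Working volume: 0.294 L.
L-arginine: dilute stock: 4.63 mM × 294 mL ÷ 500 mM = 2.72 mL
streptomycin: dilute stock: 41.4 µg/mL × 294 mL ÷ 13900 µg/mL = 0.88 mL
potassium sulfate: 4.39 g/L × 0.294 L = 1.29 g
gentamicin: V = C2·V2/C1 = 30.6 µg/mL × 294 mL ÷ 42100 µg/mL = 0.21 mL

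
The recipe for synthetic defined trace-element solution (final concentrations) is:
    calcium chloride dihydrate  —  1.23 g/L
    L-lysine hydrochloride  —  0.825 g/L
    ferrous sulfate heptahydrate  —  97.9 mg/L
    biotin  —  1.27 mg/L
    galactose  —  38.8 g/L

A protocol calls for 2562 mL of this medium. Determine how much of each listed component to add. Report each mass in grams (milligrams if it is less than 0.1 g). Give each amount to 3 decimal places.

calcium chloride dihydrate 3.151 g; L-lysine hydrochloride 2.114 g; ferrous sulfate heptahydrate 0.251 g; biotin 3.254 mg; galactose 99.406 g

Working volume: 2562 mL = 2.562 L.
calcium chloride dihydrate: 1.23 g/L × 2.562 L = 3.151 g
L-lysine hydrochloride: 0.825 g/L × 2.562 L = 2.114 g
ferrous sulfate heptahydrate: 97.9 mg/L × 2.562 L = 250.82 mg = 0.251 g
biotin: 1.27 mg/L × 2.562 L = 3.254 mg
galactose: 38.8 g/L × 2.562 L = 99.406 g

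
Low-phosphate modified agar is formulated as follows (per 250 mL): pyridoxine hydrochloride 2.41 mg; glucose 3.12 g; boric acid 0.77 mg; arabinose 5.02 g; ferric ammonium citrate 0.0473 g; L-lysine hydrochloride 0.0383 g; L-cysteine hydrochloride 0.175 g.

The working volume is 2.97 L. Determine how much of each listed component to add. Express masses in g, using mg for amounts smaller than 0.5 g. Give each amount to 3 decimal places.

Ratio of target to recipe volume: 2970 / 250 = 11.88.
pyridoxine hydrochloride: 2.41 mg × (2970 mL / 250 mL) = 28.631 mg
glucose: 3.12 g × (2970 mL / 250 mL) = 37.066 g
boric acid: 0.77 mg × (2970 mL / 250 mL) = 9.148 mg
arabinose: 5.02 g × (2970 mL / 250 mL) = 59.638 g
ferric ammonium citrate: 0.0473 g × (2970 mL / 250 mL) = 0.562 g
L-lysine hydrochloride: 0.0383 g × (2970 mL / 250 mL) = 0.455004 g = 455.004 mg
L-cysteine hydrochloride: 0.175 g × (2970 mL / 250 mL) = 2.079 g

pyridoxine hydrochloride 28.631 mg; glucose 37.066 g; boric acid 9.148 mg; arabinose 59.638 g; ferric ammonium citrate 0.562 g; L-lysine hydrochloride 455.004 mg; L-cysteine hydrochloride 2.079 g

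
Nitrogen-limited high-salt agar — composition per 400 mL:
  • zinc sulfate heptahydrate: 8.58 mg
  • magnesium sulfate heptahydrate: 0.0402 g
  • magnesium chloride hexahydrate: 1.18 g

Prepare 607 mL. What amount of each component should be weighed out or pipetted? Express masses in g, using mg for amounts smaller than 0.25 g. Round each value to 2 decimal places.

Ratio of target to recipe volume: 607 / 400 = 1.5175.
zinc sulfate heptahydrate: 8.58 mg × (607 mL / 400 mL) = 13.02 mg
magnesium sulfate heptahydrate: 0.0402 g × (607 mL / 400 mL) = 0.0610035 g = 61.00 mg
magnesium chloride hexahydrate: 1.18 g × (607 mL / 400 mL) = 1.79 g

zinc sulfate heptahydrate 13.02 mg; magnesium sulfate heptahydrate 61.00 mg; magnesium chloride hexahydrate 1.79 g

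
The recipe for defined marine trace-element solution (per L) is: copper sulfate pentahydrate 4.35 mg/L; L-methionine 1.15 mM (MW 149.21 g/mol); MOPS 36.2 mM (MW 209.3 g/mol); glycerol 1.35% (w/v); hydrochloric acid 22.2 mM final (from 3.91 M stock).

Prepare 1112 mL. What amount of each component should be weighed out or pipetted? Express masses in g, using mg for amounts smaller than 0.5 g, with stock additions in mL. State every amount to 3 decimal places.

copper sulfate pentahydrate 4.837 mg; L-methionine 190.810 mg; MOPS 8.425 g; glycerol 15.012 g; hydrochloric acid 6.314 mL

Working volume: 1112 mL = 1.112 L.
copper sulfate pentahydrate: 4.35 mg/L × 1.112 L = 4.837 mg
L-methionine: 1.15 mmol/L × 149.21 mg/mmol × 1.112 L = 190.810 mg
MOPS: 36.2 mmol/L × 209.3 g/mol × 1.112 L ÷ 1000 = 8.425 g
glycerol: 1.35 g per 100 mL × 1112 mL ÷ 100 = 15.012 g
hydrochloric acid: C1V1 = C2V2 → 22.2 mM × 1112 mL ÷ 3910 mM = 6.314 mL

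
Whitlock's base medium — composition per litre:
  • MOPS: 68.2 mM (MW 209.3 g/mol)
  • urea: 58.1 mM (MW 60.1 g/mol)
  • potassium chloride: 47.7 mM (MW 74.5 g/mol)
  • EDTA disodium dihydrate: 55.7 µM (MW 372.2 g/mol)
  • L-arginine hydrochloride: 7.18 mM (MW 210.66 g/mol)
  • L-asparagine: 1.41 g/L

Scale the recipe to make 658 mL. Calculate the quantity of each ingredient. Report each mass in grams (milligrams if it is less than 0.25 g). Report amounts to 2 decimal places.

Scale factor relative to 1 L: 0.658.
MOPS: 68.2 mmol/L × 209.3 g/mol × 0.658 L ÷ 1000 = 9.39 g
urea: 58.1 mmol/L × 60.1 g/mol × 0.658 L ÷ 1000 = 2.30 g
potassium chloride: 47.7 mmol/L × 74.5 g/mol × 0.658 L ÷ 1000 = 2.34 g
EDTA disodium dihydrate: 55.7 µmol/L × 372.2 g/mol × 0.658 L ÷ 1000 = 13.64 mg
L-arginine hydrochloride: 7.18 mmol/L × 210.66 g/mol × 0.658 L ÷ 1000 = 1.00 g
L-asparagine: 1.41 g/L × 0.658 L = 0.93 g

MOPS 9.39 g; urea 2.30 g; potassium chloride 2.34 g; EDTA disodium dihydrate 13.64 mg; L-arginine hydrochloride 1.00 g; L-asparagine 0.93 g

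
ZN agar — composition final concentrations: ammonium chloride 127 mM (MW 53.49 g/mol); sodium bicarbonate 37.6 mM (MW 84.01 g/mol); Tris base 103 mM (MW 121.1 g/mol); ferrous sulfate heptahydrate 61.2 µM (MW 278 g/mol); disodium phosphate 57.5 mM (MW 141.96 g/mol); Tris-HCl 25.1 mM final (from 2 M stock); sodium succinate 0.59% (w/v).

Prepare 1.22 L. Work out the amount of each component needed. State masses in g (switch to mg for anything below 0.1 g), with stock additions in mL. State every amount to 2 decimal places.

Working volume: 1.22 L.
ammonium chloride: 127 mmol/L × 53.49 g/mol × 1.22 L ÷ 1000 = 8.29 g
sodium bicarbonate: 37.6 mmol/L × 84.01 g/mol × 1.22 L ÷ 1000 = 3.85 g
Tris base: 103 mmol/L × 121.1 g/mol × 1.22 L ÷ 1000 = 15.22 g
ferrous sulfate heptahydrate: 61.2 µmol/L × 278 g/mol × 1.22 L ÷ 1000 = 20.76 mg
disodium phosphate: 57.5 mmol/L × 141.96 g/mol × 1.22 L ÷ 1000 = 9.96 g
Tris-HCl: C1V1 = C2V2 → 25.1 mM × 1220 mL ÷ 2000 mM = 15.31 mL
sodium succinate: 0.59 g per 100 mL × 1220 mL ÷ 100 = 7.20 g

ammonium chloride 8.29 g; sodium bicarbonate 3.85 g; Tris base 15.22 g; ferrous sulfate heptahydrate 20.76 mg; disodium phosphate 9.96 g; Tris-HCl 15.31 mL; sodium succinate 7.20 g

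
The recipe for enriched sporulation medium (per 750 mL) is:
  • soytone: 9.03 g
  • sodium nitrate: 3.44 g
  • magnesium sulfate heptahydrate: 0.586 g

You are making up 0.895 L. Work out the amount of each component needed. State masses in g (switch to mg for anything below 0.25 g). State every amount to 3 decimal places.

Scale factor = 895 mL / 750 mL = 1.19333.
soytone: 9.03 g × (895 mL / 750 mL) = 10.776 g
sodium nitrate: 3.44 g × (895 mL / 750 mL) = 4.105 g
magnesium sulfate heptahydrate: 0.586 g × (895 mL / 750 mL) = 0.699 g

soytone 10.776 g; sodium nitrate 4.105 g; magnesium sulfate heptahydrate 0.699 g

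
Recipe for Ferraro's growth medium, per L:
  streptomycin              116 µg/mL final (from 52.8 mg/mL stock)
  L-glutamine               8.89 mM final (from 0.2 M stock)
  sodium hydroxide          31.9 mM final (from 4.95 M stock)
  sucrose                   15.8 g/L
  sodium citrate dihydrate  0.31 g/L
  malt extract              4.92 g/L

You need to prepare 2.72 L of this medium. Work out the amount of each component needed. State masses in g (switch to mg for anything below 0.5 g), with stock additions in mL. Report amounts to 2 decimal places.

streptomycin 5.98 mL; L-glutamine 120.90 mL; sodium hydroxide 17.53 mL; sucrose 42.98 g; sodium citrate dihydrate 0.84 g; malt extract 13.38 g

Scale factor relative to 1 L: 2.72.
streptomycin: dilute stock: 116 µg/mL × 2720 mL ÷ 52800 µg/mL = 5.98 mL
L-glutamine: V = C2·V2/C1 = 8.89 mM × 2720 mL ÷ 200 mM = 120.90 mL
sodium hydroxide: dilute stock: 31.9 mM × 2720 mL ÷ 4950 mM = 17.53 mL
sucrose: 15.8 g/L × 2.72 L = 42.98 g
sodium citrate dihydrate: 0.31 g/L × 2.72 L = 0.84 g
malt extract: 4.92 g/L × 2.72 L = 13.38 g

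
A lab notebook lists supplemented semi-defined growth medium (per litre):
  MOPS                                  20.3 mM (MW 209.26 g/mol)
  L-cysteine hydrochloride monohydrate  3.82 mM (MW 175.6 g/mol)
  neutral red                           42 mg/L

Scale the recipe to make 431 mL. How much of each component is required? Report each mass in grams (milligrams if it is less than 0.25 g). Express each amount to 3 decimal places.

Target volume = 431 mL = 0.431 L.
MOPS: 20.3 mmol/L × 209.26 g/mol × 0.431 L ÷ 1000 = 1.831 g
L-cysteine hydrochloride monohydrate: 3.82 mmol/L × 175.6 g/mol × 0.431 L ÷ 1000 = 0.289 g
neutral red: 42 mg/L × 0.431 L = 18.102 mg

MOPS 1.831 g; L-cysteine hydrochloride monohydrate 0.289 g; neutral red 18.102 mg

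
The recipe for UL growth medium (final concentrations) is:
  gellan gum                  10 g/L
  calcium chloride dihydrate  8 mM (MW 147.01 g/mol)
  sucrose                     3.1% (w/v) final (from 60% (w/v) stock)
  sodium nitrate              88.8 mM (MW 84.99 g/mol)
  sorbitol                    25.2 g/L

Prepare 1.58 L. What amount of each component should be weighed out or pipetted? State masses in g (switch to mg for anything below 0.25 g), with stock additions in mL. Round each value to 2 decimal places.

gellan gum 15.80 g; calcium chloride dihydrate 1.86 g; sucrose 81.63 mL; sodium nitrate 11.92 g; sorbitol 39.82 g

Scale factor relative to 1 L: 1.58.
gellan gum: 10 g/L × 1.58 L = 15.80 g
calcium chloride dihydrate: 8 mmol/L × 147.01 g/mol × 1.58 L ÷ 1000 = 1.86 g
sucrose: dilute stock: 3.1% ÷ 60% × 1580 mL = 81.63 mL
sodium nitrate: 88.8 mmol/L × 84.99 g/mol × 1.58 L ÷ 1000 = 11.92 g
sorbitol: 25.2 g/L × 1.58 L = 39.82 g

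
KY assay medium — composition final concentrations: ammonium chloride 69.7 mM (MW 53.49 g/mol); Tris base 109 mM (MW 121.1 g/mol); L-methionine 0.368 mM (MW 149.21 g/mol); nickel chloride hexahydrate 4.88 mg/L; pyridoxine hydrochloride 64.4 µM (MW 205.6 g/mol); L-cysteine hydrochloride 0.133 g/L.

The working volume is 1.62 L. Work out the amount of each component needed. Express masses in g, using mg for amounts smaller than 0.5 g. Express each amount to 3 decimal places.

ammonium chloride 6.040 g; Tris base 21.384 g; L-methionine 88.953 mg; nickel chloride hexahydrate 7.906 mg; pyridoxine hydrochloride 21.450 mg; L-cysteine hydrochloride 215.460 mg

Scale factor relative to 1 L: 1.62.
ammonium chloride: 69.7 mmol/L × 53.49 g/mol × 1.62 L ÷ 1000 = 6.040 g
Tris base: 109 mmol/L × 121.1 g/mol × 1.62 L ÷ 1000 = 21.384 g
L-methionine: 0.368 mmol/L × 149.21 mg/mmol × 1.62 L = 88.953 mg
nickel chloride hexahydrate: 4.88 mg/L × 1.62 L = 7.906 mg
pyridoxine hydrochloride: 64.4 µmol/L × 205.6 g/mol × 1.62 L ÷ 1000 = 21.450 mg
L-cysteine hydrochloride: 0.133 g/L × 1.62 L = 0.21546 g = 215.460 mg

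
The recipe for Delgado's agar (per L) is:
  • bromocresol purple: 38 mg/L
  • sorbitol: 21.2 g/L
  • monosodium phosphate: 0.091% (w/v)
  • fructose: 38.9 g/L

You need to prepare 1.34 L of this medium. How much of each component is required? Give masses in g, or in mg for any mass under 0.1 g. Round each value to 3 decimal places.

Scale factor relative to 1 L: 1.34.
bromocresol purple: 38 mg/L × 1.34 L = 50.920 mg
sorbitol: 21.2 g/L × 1.34 L = 28.408 g
monosodium phosphate: 0.091 g per 100 mL × 1340 mL ÷ 100 = 1.219 g
fructose: 38.9 g/L × 1.34 L = 52.126 g

bromocresol purple 50.920 mg; sorbitol 28.408 g; monosodium phosphate 1.219 g; fructose 52.126 g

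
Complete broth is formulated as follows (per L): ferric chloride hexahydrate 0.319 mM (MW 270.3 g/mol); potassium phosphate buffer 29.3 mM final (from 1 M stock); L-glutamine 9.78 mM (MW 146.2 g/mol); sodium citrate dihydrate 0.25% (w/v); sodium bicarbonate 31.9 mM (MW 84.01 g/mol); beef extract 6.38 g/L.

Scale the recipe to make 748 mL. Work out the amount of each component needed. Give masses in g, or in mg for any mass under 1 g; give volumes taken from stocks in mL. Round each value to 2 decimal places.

ferric chloride hexahydrate 64.50 mg; potassium phosphate buffer 21.92 mL; L-glutamine 1.07 g; sodium citrate dihydrate 1.87 g; sodium bicarbonate 2.00 g; beef extract 4.77 g

Target volume = 748 mL = 0.748 L.
ferric chloride hexahydrate: 0.319 mmol/L × 270.3 mg/mmol × 0.748 L = 64.50 mg
potassium phosphate buffer: dilute stock: 29.3 mM × 748 mL ÷ 1000 mM = 21.92 mL
L-glutamine: 9.78 mmol/L × 146.2 g/mol × 0.748 L ÷ 1000 = 1.07 g
sodium citrate dihydrate: 0.25 g per 100 mL × 748 mL ÷ 100 = 1.87 g
sodium bicarbonate: 31.9 mmol/L × 84.01 g/mol × 0.748 L ÷ 1000 = 2.00 g
beef extract: 6.38 g/L × 0.748 L = 4.77 g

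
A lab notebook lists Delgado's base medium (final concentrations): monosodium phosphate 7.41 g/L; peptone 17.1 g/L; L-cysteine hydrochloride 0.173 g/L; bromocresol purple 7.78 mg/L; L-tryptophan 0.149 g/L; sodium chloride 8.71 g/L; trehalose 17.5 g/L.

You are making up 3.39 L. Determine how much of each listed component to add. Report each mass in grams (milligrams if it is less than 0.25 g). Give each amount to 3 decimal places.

Scale factor relative to 1 L: 3.39.
monosodium phosphate: 7.41 g/L × 3.39 L = 25.120 g
peptone: 17.1 g/L × 3.39 L = 57.969 g
L-cysteine hydrochloride: 0.173 g/L × 3.39 L = 0.586 g
bromocresol purple: 7.78 mg/L × 3.39 L = 26.374 mg
L-tryptophan: 0.149 g/L × 3.39 L = 0.505 g
sodium chloride: 8.71 g/L × 3.39 L = 29.527 g
trehalose: 17.5 g/L × 3.39 L = 59.325 g

monosodium phosphate 25.120 g; peptone 57.969 g; L-cysteine hydrochloride 0.586 g; bromocresol purple 26.374 mg; L-tryptophan 0.505 g; sodium chloride 29.527 g; trehalose 59.325 g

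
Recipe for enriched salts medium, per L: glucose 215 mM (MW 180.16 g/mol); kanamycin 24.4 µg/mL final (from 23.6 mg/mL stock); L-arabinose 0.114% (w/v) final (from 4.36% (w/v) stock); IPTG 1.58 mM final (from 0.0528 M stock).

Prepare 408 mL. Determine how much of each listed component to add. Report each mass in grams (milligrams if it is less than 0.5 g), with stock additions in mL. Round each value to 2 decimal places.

glucose 15.80 g; kanamycin 0.42 mL; L-arabinose 10.67 mL; IPTG 12.21 mL

Scale factor relative to 1 L: 0.408.
glucose: 215 mmol/L × 180.16 g/mol × 0.408 L ÷ 1000 = 15.80 g
kanamycin: C1V1 = C2V2 → 24.4 µg/mL × 408 mL ÷ 23600 µg/mL = 0.42 mL
L-arabinose: V = C2·V2/C1 = 0.114% ÷ 4.36% × 408 mL = 10.67 mL
IPTG: dilute stock: 1.58 mM × 408 mL ÷ 52.8 mM = 12.21 mL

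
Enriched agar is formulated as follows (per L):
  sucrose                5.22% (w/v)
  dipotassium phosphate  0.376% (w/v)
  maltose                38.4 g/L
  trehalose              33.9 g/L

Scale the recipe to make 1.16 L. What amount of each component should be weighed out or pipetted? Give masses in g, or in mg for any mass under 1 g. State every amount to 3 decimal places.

sucrose 60.552 g; dipotassium phosphate 4.362 g; maltose 44.544 g; trehalose 39.324 g

Scale factor relative to 1 L: 1.16.
sucrose: 5.22 g per 100 mL × 1160 mL ÷ 100 = 60.552 g
dipotassium phosphate: 0.376% w/v = 3.76 g/L → 3.76 × 1.16 L = 4.362 g
maltose: 38.4 g/L × 1.16 L = 44.544 g
trehalose: 33.9 g/L × 1.16 L = 39.324 g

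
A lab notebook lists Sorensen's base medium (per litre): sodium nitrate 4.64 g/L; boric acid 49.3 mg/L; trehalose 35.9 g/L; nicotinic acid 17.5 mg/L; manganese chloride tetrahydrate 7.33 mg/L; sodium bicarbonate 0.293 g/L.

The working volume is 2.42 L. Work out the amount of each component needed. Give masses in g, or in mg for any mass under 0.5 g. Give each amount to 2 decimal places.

Scale factor relative to 1 L: 2.42.
sodium nitrate: 4.64 g/L × 2.42 L = 11.23 g
boric acid: 49.3 mg/L × 2.42 L = 119.31 mg
trehalose: 35.9 g/L × 2.42 L = 86.88 g
nicotinic acid: 17.5 mg/L × 2.42 L = 42.35 mg
manganese chloride tetrahydrate: 7.33 mg/L × 2.42 L = 17.74 mg
sodium bicarbonate: 0.293 g/L × 2.42 L = 0.71 g

sodium nitrate 11.23 g; boric acid 119.31 mg; trehalose 86.88 g; nicotinic acid 42.35 mg; manganese chloride tetrahydrate 17.74 mg; sodium bicarbonate 0.71 g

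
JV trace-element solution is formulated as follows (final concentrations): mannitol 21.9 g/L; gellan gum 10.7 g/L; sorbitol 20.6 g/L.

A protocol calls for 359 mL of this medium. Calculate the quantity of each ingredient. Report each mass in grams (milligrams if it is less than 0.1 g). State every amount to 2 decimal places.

mannitol 7.86 g; gellan gum 3.84 g; sorbitol 7.40 g

Scale factor relative to 1 L: 0.359.
mannitol: 21.9 g/L × 0.359 L = 7.86 g
gellan gum: 10.7 g/L × 0.359 L = 3.84 g
sorbitol: 20.6 g/L × 0.359 L = 7.40 g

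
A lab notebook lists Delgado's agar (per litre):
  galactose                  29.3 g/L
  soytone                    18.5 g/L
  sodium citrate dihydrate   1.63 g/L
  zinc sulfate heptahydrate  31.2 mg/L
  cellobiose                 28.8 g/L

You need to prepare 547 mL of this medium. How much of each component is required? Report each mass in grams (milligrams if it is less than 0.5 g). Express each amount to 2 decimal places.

galactose 16.03 g; soytone 10.12 g; sodium citrate dihydrate 0.89 g; zinc sulfate heptahydrate 17.07 mg; cellobiose 15.75 g

Target volume = 547 mL = 0.547 L.
galactose: 29.3 g/L × 0.547 L = 16.03 g
soytone: 18.5 g/L × 0.547 L = 10.12 g
sodium citrate dihydrate: 1.63 g/L × 0.547 L = 0.89 g
zinc sulfate heptahydrate: 31.2 mg/L × 0.547 L = 17.07 mg
cellobiose: 28.8 g/L × 0.547 L = 15.75 g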